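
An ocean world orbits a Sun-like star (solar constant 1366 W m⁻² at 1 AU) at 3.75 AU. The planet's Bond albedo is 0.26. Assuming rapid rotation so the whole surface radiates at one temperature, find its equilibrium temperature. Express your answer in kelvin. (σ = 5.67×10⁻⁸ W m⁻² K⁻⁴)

T_eq ≈ 133 K

Flux at 3.75 AU: S = 1366/3.75² = 97.1 W m⁻².
Energy balance: absorbed = emitted ⇒ πR²·S(1−A) = 4πR²·σT_eq⁴, so T_eq⁴ = S(1−A)/(4σ).
T_eq = [97.1 × 0.74 / (4 × 5.67×10⁻⁸)]^(1/4) = (3.17×10⁸)^(1/4) = 133 K.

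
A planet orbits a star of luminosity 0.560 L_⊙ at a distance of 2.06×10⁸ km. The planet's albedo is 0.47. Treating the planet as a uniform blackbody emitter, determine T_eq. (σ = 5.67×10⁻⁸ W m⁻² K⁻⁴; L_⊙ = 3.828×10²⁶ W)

d = 2.06×10⁸ km = 2.06×10¹¹ m.
L = 0.560 × 3.828×10²⁶ = 2.14×10²⁶ W.
Flux: S = L/(4πd²) = 2.14×10²⁶/(4π×(2.06×10¹¹)²) = 402 W m⁻².
Energy balance: absorbed = emitted ⇒ πR²·S(1−A) = 4πR²·σT_eq⁴, so T_eq⁴ = S(1−A)/(4σ).
T_eq = [402 × 0.53 / (4 × 5.67×10⁻⁸)]^(1/4) = (9.39×10⁸)^(1/4) = 175 K.

T_eq ≈ 175 K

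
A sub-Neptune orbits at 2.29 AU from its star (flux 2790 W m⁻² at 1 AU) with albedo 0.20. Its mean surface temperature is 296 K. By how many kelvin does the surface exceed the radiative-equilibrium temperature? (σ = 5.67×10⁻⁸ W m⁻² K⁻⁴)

ΔT ≈ 87.9 K

S = 2790/2.29² = 532.0 W m⁻².
T_eq = [S(1−A)/(4σ)]^(1/4) = [532.0×0.80/(4×5.67×10⁻⁸)]^(1/4) = 208.1 K.
ΔT = T_surf − T_eq = 296 − 208.1.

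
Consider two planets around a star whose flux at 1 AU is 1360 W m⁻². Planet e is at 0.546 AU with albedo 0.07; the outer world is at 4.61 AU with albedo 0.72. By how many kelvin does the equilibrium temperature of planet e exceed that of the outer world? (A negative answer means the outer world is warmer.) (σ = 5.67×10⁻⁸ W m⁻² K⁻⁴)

ΔT ≈ 275.5 K

T_eq = [S₀(1−A)/(4σd²)]^(1/4), so T ∝ (1−A)^(1/4) / √d.
T₁ = [1360×0.93/(4×5.67×10⁻⁸×0.546²)]^(1/4) = 369.83 K.
T₂ = [1360×0.28/(4×5.67×10⁻⁸×4.61²)]^(1/4) = 94.28 K.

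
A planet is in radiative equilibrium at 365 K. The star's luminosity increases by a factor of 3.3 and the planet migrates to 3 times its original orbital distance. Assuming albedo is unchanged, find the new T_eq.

T_eq ≈ 284 K

T_eq ∝ L^(1/4) · d^(−1/2).
T′ = 365 × 3.3^(1/4) / 3^(1/2) = 284 K.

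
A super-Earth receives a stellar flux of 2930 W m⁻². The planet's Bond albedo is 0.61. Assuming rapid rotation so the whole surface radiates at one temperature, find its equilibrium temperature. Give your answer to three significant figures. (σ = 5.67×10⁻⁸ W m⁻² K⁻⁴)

T_eq ≈ 266 K

Energy balance: absorbed = emitted ⇒ πR²·S(1−A) = 4πR²·σT_eq⁴, so T_eq⁴ = S(1−A)/(4σ).
T_eq = [2930 × 0.39 / (4 × 5.67×10⁻⁸)]^(1/4) = (5.04×10⁹)^(1/4) = 266 K.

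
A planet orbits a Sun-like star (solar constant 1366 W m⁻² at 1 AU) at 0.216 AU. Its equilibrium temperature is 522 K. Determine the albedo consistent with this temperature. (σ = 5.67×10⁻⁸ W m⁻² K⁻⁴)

A ≈ 0.42

Flux at 0.216 AU: S = 1366/0.216² = 2.93×10⁴ W m⁻².
From T_eq⁴ = S(1−A)/(4σ): 1−A = 4σT_eq⁴/S.
1−A = 4 × 5.67×10⁻⁸ × (522)⁴ / 2.93×10⁴ = 0.575.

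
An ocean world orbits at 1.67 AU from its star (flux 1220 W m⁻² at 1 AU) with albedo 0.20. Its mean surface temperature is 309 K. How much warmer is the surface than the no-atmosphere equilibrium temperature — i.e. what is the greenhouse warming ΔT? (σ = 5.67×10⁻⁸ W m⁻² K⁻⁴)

ΔT ≈ 110.8 K

S = 1220/1.67² = 437.4 W m⁻².
T_eq = [S(1−A)/(4σ)]^(1/4) = [437.4×0.80/(4×5.67×10⁻⁸)]^(1/4) = 198.2 K.
ΔT = T_surf − T_eq = 309 − 198.2.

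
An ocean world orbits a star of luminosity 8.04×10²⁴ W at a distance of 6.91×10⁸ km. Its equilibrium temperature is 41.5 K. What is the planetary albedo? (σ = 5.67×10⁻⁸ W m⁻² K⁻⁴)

A ≈ 0.50

d = 6.91×10⁸ km = 6.91×10¹¹ m.
Flux: S = L/(4πd²) = 8.04×10²⁴/(4π×(6.91×10¹¹)²) = 1.34 W m⁻².
From T_eq⁴ = S(1−A)/(4σ): 1−A = 4σT_eq⁴/S.
1−A = 4 × 5.67×10⁻⁸ × (41.5)⁴ / 1.34 = 0.502.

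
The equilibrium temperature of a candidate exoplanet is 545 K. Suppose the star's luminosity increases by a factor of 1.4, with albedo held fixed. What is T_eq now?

T_eq ≈ 593 K

T_eq ∝ L^(1/4) · d^(−1/2).
T′ = 545 × 1.4^(1/4) = 593 K.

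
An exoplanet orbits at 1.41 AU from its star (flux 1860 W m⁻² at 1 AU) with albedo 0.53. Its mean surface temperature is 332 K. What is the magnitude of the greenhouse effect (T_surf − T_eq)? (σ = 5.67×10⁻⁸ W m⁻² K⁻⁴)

S = 1860/1.41² = 935.6 W m⁻².
T_eq = [S(1−A)/(4σ)]^(1/4) = [935.6×0.47/(4×5.67×10⁻⁸)]^(1/4) = 209.8 K.
ΔT = T_surf − T_eq = 332 − 209.8.

ΔT ≈ 122.2 K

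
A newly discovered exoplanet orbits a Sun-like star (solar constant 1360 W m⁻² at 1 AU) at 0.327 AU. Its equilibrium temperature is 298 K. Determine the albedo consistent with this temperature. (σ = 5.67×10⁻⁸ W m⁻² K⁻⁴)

Flux at 0.327 AU: S = 1360/0.327² = 1.27×10⁴ W m⁻².
From T_eq⁴ = S(1−A)/(4σ): 1−A = 4σT_eq⁴/S.
1−A = 4 × 5.67×10⁻⁸ × (298)⁴ / 1.27×10⁴ = 0.141.

A ≈ 0.86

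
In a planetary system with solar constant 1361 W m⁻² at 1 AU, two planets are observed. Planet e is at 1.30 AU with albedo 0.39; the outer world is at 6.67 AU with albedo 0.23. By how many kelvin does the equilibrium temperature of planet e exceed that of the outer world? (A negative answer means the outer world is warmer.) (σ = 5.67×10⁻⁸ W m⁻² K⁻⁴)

T_eq = [S₀(1−A)/(4σd²)]^(1/4), so T ∝ (1−A)^(1/4) / √d.
T₁ = [1361×0.61/(4×5.67×10⁻⁸×1.30²)]^(1/4) = 215.73 K.
T₂ = [1361×0.77/(4×5.67×10⁻⁸×6.67²)]^(1/4) = 100.95 K.

ΔT ≈ 114.8 K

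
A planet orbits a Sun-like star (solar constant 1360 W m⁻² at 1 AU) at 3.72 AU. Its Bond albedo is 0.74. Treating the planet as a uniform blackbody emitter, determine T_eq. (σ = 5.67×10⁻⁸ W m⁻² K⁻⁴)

Flux at 3.72 AU: S = 1360/3.72² = 98.3 W m⁻².
Energy balance: absorbed = emitted ⇒ πR²·S(1−A) = 4πR²·σT_eq⁴, so T_eq⁴ = S(1−A)/(4σ).
T_eq = [98.3 × 0.26 / (4 × 5.67×10⁻⁸)]^(1/4) = (1.13×10⁸)^(1/4) = 103 K.

T_eq ≈ 103 K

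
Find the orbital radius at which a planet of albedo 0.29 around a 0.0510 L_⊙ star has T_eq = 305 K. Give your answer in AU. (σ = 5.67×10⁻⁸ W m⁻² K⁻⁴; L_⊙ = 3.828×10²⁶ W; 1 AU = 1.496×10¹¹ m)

L = 0.0510 × 3.828×10²⁶ = 1.95×10²⁵ W.
From T_eq⁴ = L(1−A)/(16πσd²): d = √[L(1−A)/(16πσT_eq⁴)].
d = √[1.95×10²⁵ × 0.71 / (16π × 5.67×10⁻⁸ × (305)⁴)] = 2.37×10¹⁰ m = 0.158 AU.

d ≈ 0.158 AU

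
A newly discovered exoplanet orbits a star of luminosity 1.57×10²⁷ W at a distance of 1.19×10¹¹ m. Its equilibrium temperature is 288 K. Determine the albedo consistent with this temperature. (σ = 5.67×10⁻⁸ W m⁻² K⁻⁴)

Flux: S = L/(4πd²) = 1.57×10²⁷/(4π×(1.19×10¹¹)²) = 8820 W m⁻².
From T_eq⁴ = S(1−A)/(4σ): 1−A = 4σT_eq⁴/S.
1−A = 4 × 5.67×10⁻⁸ × (288)⁴ / 8820 = 0.177.

A ≈ 0.82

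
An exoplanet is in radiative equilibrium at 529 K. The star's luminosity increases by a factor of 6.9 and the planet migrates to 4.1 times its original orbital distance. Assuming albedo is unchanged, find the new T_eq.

T_eq ∝ L^(1/4) · d^(−1/2).
T′ = 529 × 6.9^(1/4) / 4.1^(1/2) = 423 K.

T_eq ≈ 423 K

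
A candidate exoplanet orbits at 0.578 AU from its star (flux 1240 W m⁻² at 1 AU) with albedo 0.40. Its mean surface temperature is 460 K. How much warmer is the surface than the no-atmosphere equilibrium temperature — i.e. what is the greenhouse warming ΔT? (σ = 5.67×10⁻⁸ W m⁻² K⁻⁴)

S = 1240/0.578² = 3712 W m⁻².
T_eq = [S(1−A)/(4σ)]^(1/4) = [3712×0.60/(4×5.67×10⁻⁸)]^(1/4) = 314.8 K.
ΔT = T_surf − T_eq = 460 − 314.8.

ΔT ≈ 145.2 K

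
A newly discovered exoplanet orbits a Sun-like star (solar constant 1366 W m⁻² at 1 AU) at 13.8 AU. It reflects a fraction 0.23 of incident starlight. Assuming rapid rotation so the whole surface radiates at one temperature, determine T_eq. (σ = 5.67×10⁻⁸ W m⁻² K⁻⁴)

Flux at 13.8 AU: S = 1366/13.8² = 7.17 W m⁻².
Energy balance: absorbed = emitted ⇒ πR²·S(1−A) = 4πR²·σT_eq⁴, so T_eq⁴ = S(1−A)/(4σ).
T_eq = [7.17 × 0.77 / (4 × 5.67×10⁻⁸)]^(1/4) = (2.44×10⁷)^(1/4) = 70.2 K.

T_eq ≈ 70.2 K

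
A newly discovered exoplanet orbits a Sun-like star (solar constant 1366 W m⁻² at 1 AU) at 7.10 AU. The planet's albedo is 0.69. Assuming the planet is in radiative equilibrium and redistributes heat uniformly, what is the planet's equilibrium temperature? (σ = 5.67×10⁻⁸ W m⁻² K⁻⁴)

T_eq ≈ 78.0 K

Flux at 7.10 AU: S = 1366/7.10² = 27.1 W m⁻².
Energy balance: absorbed = emitted ⇒ πR²·S(1−A) = 4πR²·σT_eq⁴, so T_eq⁴ = S(1−A)/(4σ).
T_eq = [27.1 × 0.31 / (4 × 5.67×10⁻⁸)]^(1/4) = (3.70×10⁷)^(1/4) = 78.0 K.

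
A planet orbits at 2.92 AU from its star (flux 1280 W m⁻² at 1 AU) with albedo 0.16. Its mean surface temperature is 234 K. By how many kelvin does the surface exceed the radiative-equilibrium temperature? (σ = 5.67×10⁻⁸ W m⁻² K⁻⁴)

S = 1280/2.92² = 150.1 W m⁻².
T_eq = [S(1−A)/(4σ)]^(1/4) = [150.1×0.84/(4×5.67×10⁻⁸)]^(1/4) = 153.6 K.
ΔT = T_surf − T_eq = 234 − 153.6.

ΔT ≈ 80.4 K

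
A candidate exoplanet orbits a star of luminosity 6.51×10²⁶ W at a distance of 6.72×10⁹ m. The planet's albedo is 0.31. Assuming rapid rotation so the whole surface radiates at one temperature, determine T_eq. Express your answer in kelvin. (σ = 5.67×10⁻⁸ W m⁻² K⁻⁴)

T_eq ≈ 1370 K

Flux: S = L/(4πd²) = 6.51×10²⁶/(4π×(6.72×10⁹)²) = 1.15×10⁶ W m⁻².
Energy balance: absorbed = emitted ⇒ πR²·S(1−A) = 4πR²·σT_eq⁴, so T_eq⁴ = S(1−A)/(4σ).
T_eq = [1.15×10⁶ × 0.69 / (4 × 5.67×10⁻⁸)]^(1/4) = (3.49×10¹²)^(1/4) = 1370 K.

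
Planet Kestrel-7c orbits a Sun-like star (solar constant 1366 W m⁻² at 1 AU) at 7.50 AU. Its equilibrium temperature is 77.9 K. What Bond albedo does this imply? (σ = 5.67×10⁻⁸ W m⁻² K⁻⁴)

A ≈ 0.66

Flux at 7.50 AU: S = 1366/7.50² = 24.3 W m⁻².
From T_eq⁴ = S(1−A)/(4σ): 1−A = 4σT_eq⁴/S.
1−A = 4 × 5.67×10⁻⁸ × (77.9)⁴ / 24.3 = 0.344.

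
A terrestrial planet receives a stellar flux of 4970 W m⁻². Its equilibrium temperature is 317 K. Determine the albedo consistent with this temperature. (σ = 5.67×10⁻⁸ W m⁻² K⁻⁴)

A ≈ 0.54

From T_eq⁴ = S(1−A)/(4σ): 1−A = 4σT_eq⁴/S.
1−A = 4 × 5.67×10⁻⁸ × (317)⁴ / 4970 = 0.461.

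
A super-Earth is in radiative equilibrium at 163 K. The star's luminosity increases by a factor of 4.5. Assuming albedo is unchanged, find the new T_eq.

T_eq ∝ L^(1/4) · d^(−1/2).
T′ = 163 × 4.5^(1/4) = 237 K.

T_eq ≈ 237 K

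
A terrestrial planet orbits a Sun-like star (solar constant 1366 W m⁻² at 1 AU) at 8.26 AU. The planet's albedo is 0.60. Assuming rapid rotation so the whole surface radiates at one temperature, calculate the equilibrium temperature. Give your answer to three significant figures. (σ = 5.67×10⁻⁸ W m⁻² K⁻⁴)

Flux at 8.26 AU: S = 1366/8.26² = 20.0 W m⁻².
Energy balance: absorbed = emitted ⇒ πR²·S(1−A) = 4πR²·σT_eq⁴, so T_eq⁴ = S(1−A)/(4σ).
T_eq = [20.0 × 0.40 / (4 × 5.67×10⁻⁸)]^(1/4) = (3.53×10⁷)^(1/4) = 77.1 K.

T_eq ≈ 77.1 K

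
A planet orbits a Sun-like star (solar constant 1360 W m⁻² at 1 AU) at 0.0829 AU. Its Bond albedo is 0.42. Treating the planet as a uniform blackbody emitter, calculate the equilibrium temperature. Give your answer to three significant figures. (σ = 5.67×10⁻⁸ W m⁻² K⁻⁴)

T_eq ≈ 843 K

Flux at 0.0829 AU: S = 1360/0.0829² = 1.98×10⁵ W m⁻².
Energy balance: absorbed = emitted ⇒ πR²·S(1−A) = 4πR²·σT_eq⁴, so T_eq⁴ = S(1−A)/(4σ).
T_eq = [1.98×10⁵ × 0.58 / (4 × 5.67×10⁻⁸)]^(1/4) = (5.06×10¹¹)^(1/4) = 843 K.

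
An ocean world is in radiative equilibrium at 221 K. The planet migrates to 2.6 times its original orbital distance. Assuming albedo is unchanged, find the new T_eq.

T_eq ≈ 137 K

T_eq ∝ L^(1/4) · d^(−1/2).
T′ = 221 / 2.6^(1/2) = 137 K.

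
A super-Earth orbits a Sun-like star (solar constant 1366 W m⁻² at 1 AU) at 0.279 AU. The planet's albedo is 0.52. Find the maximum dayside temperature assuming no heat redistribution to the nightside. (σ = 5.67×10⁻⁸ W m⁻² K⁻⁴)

T_ss ≈ 621 K

Flux at 0.279 AU: S = 1366/0.279² = 1.75×10⁴ W m⁻².
With no redistribution each surface element balances locally: S(1−A) = σT⁴.
T = [1.75×10⁴ × 0.48 / 5.67×10⁻⁸]^(1/4) = (1.49×10¹¹)^(1/4) = 621 K.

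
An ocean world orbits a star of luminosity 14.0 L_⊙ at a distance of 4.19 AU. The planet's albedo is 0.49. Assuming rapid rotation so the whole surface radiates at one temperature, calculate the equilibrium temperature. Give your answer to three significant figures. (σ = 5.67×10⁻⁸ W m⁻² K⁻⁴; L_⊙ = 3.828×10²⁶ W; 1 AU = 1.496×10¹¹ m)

d = 4.19 AU = 6.27×10¹¹ m.
L = 14.0 × 3.828×10²⁶ = 5.36×10²⁷ W.
Flux: S = L/(4πd²) = 5.36×10²⁷/(4π×(6.27×10¹¹)²) = 1090 W m⁻².
Energy balance: absorbed = emitted ⇒ πR²·S(1−A) = 4πR²·σT_eq⁴, so T_eq⁴ = S(1−A)/(4σ).
T_eq = [1090 × 0.51 / (4 × 5.67×10⁻⁸)]^(1/4) = (2.44×10⁹)^(1/4) = 222 K.

T_eq ≈ 222 K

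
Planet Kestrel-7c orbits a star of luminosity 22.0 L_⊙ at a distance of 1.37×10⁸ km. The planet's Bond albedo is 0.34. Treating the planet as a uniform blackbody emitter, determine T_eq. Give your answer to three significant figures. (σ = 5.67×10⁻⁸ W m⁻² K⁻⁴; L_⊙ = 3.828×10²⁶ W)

d = 1.37×10⁸ km = 1.37×10¹¹ m.
L = 22.0 × 3.828×10²⁶ = 8.42×10²⁷ W.
Flux: S = L/(4πd²) = 8.42×10²⁷/(4π×(1.37×10¹¹)²) = 3.57×10⁴ W m⁻².
Energy balance: absorbed = emitted ⇒ πR²·S(1−A) = 4πR²·σT_eq⁴, so T_eq⁴ = S(1−A)/(4σ).
T_eq = [3.57×10⁴ × 0.66 / (4 × 5.67×10⁻⁸)]^(1/4) = (1.04×10¹¹)^(1/4) = 568 K.

T_eq ≈ 568 K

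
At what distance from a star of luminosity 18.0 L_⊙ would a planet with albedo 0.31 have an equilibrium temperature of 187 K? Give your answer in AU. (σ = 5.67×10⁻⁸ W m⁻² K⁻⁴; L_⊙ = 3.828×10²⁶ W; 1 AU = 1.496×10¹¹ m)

L = 18.0 × 3.828×10²⁶ = 6.89×10²⁷ W.
From T_eq⁴ = L(1−A)/(16πσd²): d = √[L(1−A)/(16πσT_eq⁴)].
d = √[6.89×10²⁷ × 0.69 / (16π × 5.67×10⁻⁸ × (187)⁴)] = 1.17×10¹² m = 7.81 AU.

d ≈ 7.81 AU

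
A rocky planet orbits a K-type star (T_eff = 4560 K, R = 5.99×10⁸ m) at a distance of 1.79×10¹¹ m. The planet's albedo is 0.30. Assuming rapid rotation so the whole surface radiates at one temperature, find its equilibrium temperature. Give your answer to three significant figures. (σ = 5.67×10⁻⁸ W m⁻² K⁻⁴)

L = 4πR_⋆²σT_⋆⁴ = 4π(5.99×10⁸)² × 5.67×10⁻⁸ × (4560)⁴ = 1.11×10²⁶ W.
S = L/(4πd²) = 275 W m⁻².
Energy balance: absorbed = emitted ⇒ πR²·S(1−A) = 4πR²·σT_eq⁴, so T_eq⁴ = S(1−A)/(4σ).
T_eq = [275 × 0.70 / (4 × 5.67×10⁻⁸)]^(1/4) = (8.47×10⁸)^(1/4) = 171 K.

T_eq ≈ 171 K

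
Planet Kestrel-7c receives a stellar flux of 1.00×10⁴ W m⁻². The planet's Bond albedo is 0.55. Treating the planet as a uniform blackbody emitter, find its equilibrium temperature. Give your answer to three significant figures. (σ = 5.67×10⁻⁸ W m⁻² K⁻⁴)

T_eq ≈ 375 K

Energy balance: absorbed = emitted ⇒ πR²·S(1−A) = 4πR²·σT_eq⁴, so T_eq⁴ = S(1−A)/(4σ).
T_eq = [1.00×10⁴ × 0.45 / (4 × 5.67×10⁻⁸)]^(1/4) = (1.98×10¹⁰)^(1/4) = 375 K.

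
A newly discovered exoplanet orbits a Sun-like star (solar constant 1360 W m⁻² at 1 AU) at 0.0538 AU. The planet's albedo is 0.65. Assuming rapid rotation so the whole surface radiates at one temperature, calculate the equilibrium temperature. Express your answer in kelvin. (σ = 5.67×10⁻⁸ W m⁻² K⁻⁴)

T_eq ≈ 923 K

Flux at 0.0538 AU: S = 1360/0.0538² = 4.70×10⁵ W m⁻².
Energy balance: absorbed = emitted ⇒ πR²·S(1−A) = 4πR²·σT_eq⁴, so T_eq⁴ = S(1−A)/(4σ).
T_eq = [4.70×10⁵ × 0.35 / (4 × 5.67×10⁻⁸)]^(1/4) = (7.25×10¹¹)^(1/4) = 923 K.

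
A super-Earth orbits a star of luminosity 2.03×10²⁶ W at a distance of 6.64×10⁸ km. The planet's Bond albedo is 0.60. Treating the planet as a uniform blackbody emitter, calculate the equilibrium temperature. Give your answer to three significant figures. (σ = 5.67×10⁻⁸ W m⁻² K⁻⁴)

d = 6.64×10⁸ km = 6.64×10¹¹ m.
Flux: S = L/(4πd²) = 2.03×10²⁶/(4π×(6.64×10¹¹)²) = 36.6 W m⁻².
Energy balance: absorbed = emitted ⇒ πR²·S(1−A) = 4πR²·σT_eq⁴, so T_eq⁴ = S(1−A)/(4σ).
T_eq = [36.6 × 0.40 / (4 × 5.67×10⁻⁸)]^(1/4) = (6.46×10⁷)^(1/4) = 89.7 K.

T_eq ≈ 89.7 K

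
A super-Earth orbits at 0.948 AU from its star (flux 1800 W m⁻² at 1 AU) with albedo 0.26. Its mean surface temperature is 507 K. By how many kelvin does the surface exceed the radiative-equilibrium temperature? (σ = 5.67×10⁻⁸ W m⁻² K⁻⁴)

S = 1800/0.948² = 2003 W m⁻².
T_eq = [S(1−A)/(4σ)]^(1/4) = [2003×0.74/(4×5.67×10⁻⁸)]^(1/4) = 284.3 K.
ΔT = T_surf − T_eq = 507 − 284.3.

ΔT ≈ 222.7 K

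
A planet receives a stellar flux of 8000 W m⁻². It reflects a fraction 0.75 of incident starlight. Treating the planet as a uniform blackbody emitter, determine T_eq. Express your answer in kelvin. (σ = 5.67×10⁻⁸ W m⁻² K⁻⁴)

Energy balance: absorbed = emitted ⇒ πR²·S(1−A) = 4πR²·σT_eq⁴, so T_eq⁴ = S(1−A)/(4σ).
T_eq = [8000 × 0.25 / (4 × 5.67×10⁻⁸)]^(1/4) = (8.82×10⁹)^(1/4) = 306 K.

T_eq ≈ 306 K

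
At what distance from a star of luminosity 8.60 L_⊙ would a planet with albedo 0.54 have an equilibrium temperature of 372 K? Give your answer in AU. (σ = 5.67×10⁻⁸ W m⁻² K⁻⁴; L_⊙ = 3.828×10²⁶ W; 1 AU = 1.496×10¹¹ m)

L = 8.60 × 3.828×10²⁶ = 3.29×10²⁷ W.
From T_eq⁴ = L(1−A)/(16πσd²): d = √[L(1−A)/(16πσT_eq⁴)].
d = √[3.29×10²⁷ × 0.46 / (16π × 5.67×10⁻⁸ × (372)⁴)] = 1.67×10¹¹ m = 1.11 AU.

d ≈ 1.11 AU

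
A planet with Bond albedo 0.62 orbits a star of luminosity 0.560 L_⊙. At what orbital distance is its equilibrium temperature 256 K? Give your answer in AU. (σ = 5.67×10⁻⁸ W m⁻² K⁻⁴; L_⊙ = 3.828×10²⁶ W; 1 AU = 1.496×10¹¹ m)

d ≈ 0.545 AU

L = 0.560 × 3.828×10²⁶ = 2.14×10²⁶ W.
From T_eq⁴ = L(1−A)/(16πσd²): d = √[L(1−A)/(16πσT_eq⁴)].
d = √[2.14×10²⁶ × 0.38 / (16π × 5.67×10⁻⁸ × (256)⁴)] = 8.16×10¹⁰ m = 0.545 AU.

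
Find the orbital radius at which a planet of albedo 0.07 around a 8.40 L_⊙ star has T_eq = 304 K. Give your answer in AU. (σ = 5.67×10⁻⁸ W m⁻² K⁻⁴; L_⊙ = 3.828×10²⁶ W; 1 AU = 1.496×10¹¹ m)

L = 8.40 × 3.828×10²⁶ = 3.22×10²⁷ W.
From T_eq⁴ = L(1−A)/(16πσd²): d = √[L(1−A)/(16πσT_eq⁴)].
d = √[3.22×10²⁷ × 0.93 / (16π × 5.67×10⁻⁸ × (304)⁴)] = 3.51×10¹¹ m = 2.34 AU.

d ≈ 2.34 AU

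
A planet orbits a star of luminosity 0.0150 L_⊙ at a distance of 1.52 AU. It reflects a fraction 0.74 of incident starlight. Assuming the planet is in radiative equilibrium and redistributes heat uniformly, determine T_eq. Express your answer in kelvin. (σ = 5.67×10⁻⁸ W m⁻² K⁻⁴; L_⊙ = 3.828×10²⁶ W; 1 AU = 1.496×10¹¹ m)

T_eq ≈ 56.4 K

d = 1.52 AU = 2.27×10¹¹ m.
L = 0.0150 × 3.828×10²⁶ = 5.74×10²⁴ W.
Flux: S = L/(4πd²) = 5.74×10²⁴/(4π×(2.27×10¹¹)²) = 8.84 W m⁻².
Energy balance: absorbed = emitted ⇒ πR²·S(1−A) = 4πR²·σT_eq⁴, so T_eq⁴ = S(1−A)/(4σ).
T_eq = [8.84 × 0.26 / (4 × 5.67×10⁻⁸)]^(1/4) = (1.01×10⁷)^(1/4) = 56.4 K.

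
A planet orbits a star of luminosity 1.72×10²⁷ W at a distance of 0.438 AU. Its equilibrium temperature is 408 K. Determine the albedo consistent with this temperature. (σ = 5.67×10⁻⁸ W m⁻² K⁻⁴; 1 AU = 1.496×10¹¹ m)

d = 0.438 AU = 6.55×10¹⁰ m.
Flux: S = L/(4πd²) = 1.72×10²⁷/(4π×(6.55×10¹⁰)²) = 3.19×10⁴ W m⁻².
From T_eq⁴ = S(1−A)/(4σ): 1−A = 4σT_eq⁴/S.
1−A = 4 × 5.67×10⁻⁸ × (408)⁴ / 3.19×10⁴ = 0.197.

A ≈ 0.80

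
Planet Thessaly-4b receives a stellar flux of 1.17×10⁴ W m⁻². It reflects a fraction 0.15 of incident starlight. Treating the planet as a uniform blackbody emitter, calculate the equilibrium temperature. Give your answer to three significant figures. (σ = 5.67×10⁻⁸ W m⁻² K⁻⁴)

T_eq ≈ 458 K

Energy balance: absorbed = emitted ⇒ πR²·S(1−A) = 4πR²·σT_eq⁴, so T_eq⁴ = S(1−A)/(4σ).
T_eq = [1.17×10⁴ × 0.85 / (4 × 5.67×10⁻⁸)]^(1/4) = (4.38×10¹⁰)^(1/4) = 458 K.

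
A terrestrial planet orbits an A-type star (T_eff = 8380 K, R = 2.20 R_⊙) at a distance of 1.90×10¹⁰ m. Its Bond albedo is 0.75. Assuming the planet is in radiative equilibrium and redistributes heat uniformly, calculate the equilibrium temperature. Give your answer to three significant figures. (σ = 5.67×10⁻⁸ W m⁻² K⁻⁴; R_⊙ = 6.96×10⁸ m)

R_⋆ = 2.20 × 6.96×10⁸ = 1.53×10⁹ m.
L = 4πR_⋆²σT_⋆⁴ = 4π(1.53×10⁹)² × 5.67×10⁻⁸ × (8380)⁴ = 8.24×10²⁷ W.
S = L/(4πd²) = 1.82×10⁶ W m⁻².
Energy balance: absorbed = emitted ⇒ πR²·S(1−A) = 4πR²·σT_eq⁴, so T_eq⁴ = S(1−A)/(4σ).
T_eq = [1.82×10⁶ × 0.25 / (4 × 5.67×10⁻⁸)]^(1/4) = (2.00×10¹²)^(1/4) = 1190 K.

T_eq ≈ 1190 K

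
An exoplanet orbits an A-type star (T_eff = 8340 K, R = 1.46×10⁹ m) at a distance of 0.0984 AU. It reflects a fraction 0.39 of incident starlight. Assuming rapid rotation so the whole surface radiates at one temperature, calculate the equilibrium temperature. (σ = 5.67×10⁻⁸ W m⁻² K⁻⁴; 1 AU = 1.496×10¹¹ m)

d = 0.0984 AU = 1.47×10¹⁰ m.
L = 4πR_⋆²σT_⋆⁴ = 4π(1.46×10⁹)² × 5.67×10⁻⁸ × (8340)⁴ = 7.35×10²⁷ W.
S = L/(4πd²) = 2.70×10⁶ W m⁻².
Energy balance: absorbed = emitted ⇒ πR²·S(1−A) = 4πR²·σT_eq⁴, so T_eq⁴ = S(1−A)/(4σ).
T_eq = [2.70×10⁶ × 0.61 / (4 × 5.67×10⁻⁸)]^(1/4) = (7.26×10¹²)^(1/4) = 1640 K.

T_eq ≈ 1640 K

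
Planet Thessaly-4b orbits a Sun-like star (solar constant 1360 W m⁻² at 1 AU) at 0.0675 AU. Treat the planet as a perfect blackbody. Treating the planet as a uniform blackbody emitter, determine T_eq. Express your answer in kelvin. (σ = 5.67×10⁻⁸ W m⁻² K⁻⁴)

T_eq ≈ 1070 K

Flux at 0.0675 AU: S = 1360/0.0675² = 2.98×10⁵ W m⁻².
Energy balance: absorbed = emitted ⇒ πR²·S(1−A) = 4πR²·σT_eq⁴, so T_eq⁴ = S(1−A)/(4σ).
T_eq = [2.98×10⁵ × 1.00 / (4 × 5.67×10⁻⁸)]^(1/4) = (1.32×10¹²)^(1/4) = 1070 K.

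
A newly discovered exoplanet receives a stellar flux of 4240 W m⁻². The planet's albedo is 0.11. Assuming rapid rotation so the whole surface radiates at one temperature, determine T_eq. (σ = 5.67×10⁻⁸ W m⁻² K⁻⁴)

T_eq ≈ 359 K

Energy balance: absorbed = emitted ⇒ πR²·S(1−A) = 4πR²·σT_eq⁴, so T_eq⁴ = S(1−A)/(4σ).
T_eq = [4240 × 0.89 / (4 × 5.67×10⁻⁸)]^(1/4) = (1.66×10¹⁰)^(1/4) = 359 K.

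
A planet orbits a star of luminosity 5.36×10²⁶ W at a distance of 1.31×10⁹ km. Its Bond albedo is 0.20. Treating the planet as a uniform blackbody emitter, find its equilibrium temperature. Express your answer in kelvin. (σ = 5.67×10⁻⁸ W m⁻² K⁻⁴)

T_eq ≈ 96.8 K

d = 1.31×10⁹ km = 1.31×10¹² m.
Flux: S = L/(4πd²) = 5.36×10²⁶/(4π×(1.31×10¹²)²) = 24.9 W m⁻².
Energy balance: absorbed = emitted ⇒ πR²·S(1−A) = 4πR²·σT_eq⁴, so T_eq⁴ = S(1−A)/(4σ).
T_eq = [24.9 × 0.80 / (4 × 5.67×10⁻⁸)]^(1/4) = (8.77×10⁷)^(1/4) = 96.8 K.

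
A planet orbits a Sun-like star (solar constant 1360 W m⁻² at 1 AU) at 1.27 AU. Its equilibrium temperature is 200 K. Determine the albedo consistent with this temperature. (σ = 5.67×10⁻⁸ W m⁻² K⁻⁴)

A ≈ 0.57

Flux at 1.27 AU: S = 1360/1.27² = 843 W m⁻².
From T_eq⁴ = S(1−A)/(4σ): 1−A = 4σT_eq⁴/S.
1−A = 4 × 5.67×10⁻⁸ × (200)⁴ / 843 = 0.430.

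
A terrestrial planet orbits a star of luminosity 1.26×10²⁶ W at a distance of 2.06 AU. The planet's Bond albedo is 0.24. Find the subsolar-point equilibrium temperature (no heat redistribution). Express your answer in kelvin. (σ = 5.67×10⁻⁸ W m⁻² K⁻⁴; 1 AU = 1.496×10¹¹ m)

T_ss ≈ 194 K

d = 2.06 AU = 3.08×10¹¹ m.
Flux: S = L/(4πd²) = 1.26×10²⁶/(4π×(3.08×10¹¹)²) = 106 W m⁻².
At the subsolar point the surface absorbs S(1−A) and emits σT⁴ per unit area — no factor of 4, since only the local patch is in balance.
T = [106 × 0.76 / 5.67×10⁻⁸]^(1/4) = (1.42×10⁹)^(1/4) = 194 K.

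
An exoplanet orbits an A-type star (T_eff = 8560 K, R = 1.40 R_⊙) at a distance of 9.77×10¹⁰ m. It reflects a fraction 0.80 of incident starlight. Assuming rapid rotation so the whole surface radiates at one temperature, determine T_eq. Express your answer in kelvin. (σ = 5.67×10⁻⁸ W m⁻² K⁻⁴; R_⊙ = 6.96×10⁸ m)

R_⋆ = 1.40 × 6.96×10⁸ = 9.74×10⁸ m.
L = 4πR_⋆²σT_⋆⁴ = 4π(9.74×10⁸)² × 5.67×10⁻⁸ × (8560)⁴ = 3.63×10²⁷ W.
S = L/(4πd²) = 3.03×10⁴ W m⁻².
Energy balance: absorbed = emitted ⇒ πR²·S(1−A) = 4πR²·σT_eq⁴, so T_eq⁴ = S(1−A)/(4σ).
T_eq = [3.03×10⁴ × 0.20 / (4 × 5.67×10⁻⁸)]^(1/4) = (2.67×10¹⁰)^(1/4) = 404 K.

T_eq ≈ 404 K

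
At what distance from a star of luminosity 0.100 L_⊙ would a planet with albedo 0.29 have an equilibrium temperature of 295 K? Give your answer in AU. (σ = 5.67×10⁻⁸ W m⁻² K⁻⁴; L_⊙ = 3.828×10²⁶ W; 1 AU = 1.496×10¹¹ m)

d ≈ 0.237 AU

L = 0.100 × 3.828×10²⁶ = 3.83×10²⁵ W.
From T_eq⁴ = L(1−A)/(16πσd²): d = √[L(1−A)/(16πσT_eq⁴)].
d = √[3.83×10²⁵ × 0.71 / (16π × 5.67×10⁻⁸ × (295)⁴)] = 3.55×10¹⁰ m = 0.237 AU.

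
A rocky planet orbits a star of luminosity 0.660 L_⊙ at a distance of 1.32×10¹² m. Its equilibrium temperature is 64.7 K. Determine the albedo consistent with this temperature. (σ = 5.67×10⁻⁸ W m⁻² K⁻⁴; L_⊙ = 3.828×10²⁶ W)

L = 0.660 × 3.828×10²⁶ = 2.53×10²⁶ W.
Flux: S = L/(4πd²) = 2.53×10²⁶/(4π×(1.32×10¹²)²) = 11.5 W m⁻².
From T_eq⁴ = S(1−A)/(4σ): 1−A = 4σT_eq⁴/S.
1−A = 4 × 5.67×10⁻⁸ × (64.7)⁴ / 11.5 = 0.344.

A ≈ 0.66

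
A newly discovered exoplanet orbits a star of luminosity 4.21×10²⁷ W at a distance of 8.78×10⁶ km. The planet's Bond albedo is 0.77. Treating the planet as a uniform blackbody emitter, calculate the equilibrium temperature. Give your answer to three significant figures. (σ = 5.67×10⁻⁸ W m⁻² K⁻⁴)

d = 8.78×10⁶ km = 8.78×10⁹ m.
Flux: S = L/(4πd²) = 4.21×10²⁷/(4π×(8.78×10⁹)²) = 4.35×10⁶ W m⁻².
Energy balance: absorbed = emitted ⇒ πR²·S(1−A) = 4πR²·σT_eq⁴, so T_eq⁴ = S(1−A)/(4σ).
T_eq = [4.35×10⁶ × 0.23 / (4 × 5.67×10⁻⁸)]^(1/4) = (4.41×10¹²)^(1/4) = 1450 K.

T_eq ≈ 1450 K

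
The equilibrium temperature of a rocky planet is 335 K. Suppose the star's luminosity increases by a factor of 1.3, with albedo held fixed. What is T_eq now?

T_eq ≈ 358 K

T_eq ∝ L^(1/4) · d^(−1/2).
T′ = 335 × 1.3^(1/4) = 358 K.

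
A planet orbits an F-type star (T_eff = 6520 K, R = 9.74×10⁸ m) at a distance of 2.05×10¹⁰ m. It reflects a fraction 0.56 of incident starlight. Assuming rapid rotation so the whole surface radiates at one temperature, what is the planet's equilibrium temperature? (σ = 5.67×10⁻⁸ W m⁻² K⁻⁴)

L = 4πR_⋆²σT_⋆⁴ = 4π(9.74×10⁸)² × 5.67×10⁻⁸ × (6520)⁴ = 1.22×10²⁷ W.
S = L/(4πd²) = 2.31×10⁵ W m⁻².
Energy balance: absorbed = emitted ⇒ πR²·S(1−A) = 4πR²·σT_eq⁴, so T_eq⁴ = S(1−A)/(4σ).
T_eq = [2.31×10⁵ × 0.44 / (4 × 5.67×10⁻⁸)]^(1/4) = (4.49×10¹¹)^(1/4) = 818 K.

T_eq ≈ 818 K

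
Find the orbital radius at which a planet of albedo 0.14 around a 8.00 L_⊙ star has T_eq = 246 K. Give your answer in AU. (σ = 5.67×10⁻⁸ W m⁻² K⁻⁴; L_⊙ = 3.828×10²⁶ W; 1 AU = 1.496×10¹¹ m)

L = 8.00 × 3.828×10²⁶ = 3.06×10²⁷ W.
From T_eq⁴ = L(1−A)/(16πσd²): d = √[L(1−A)/(16πσT_eq⁴)].
d = √[3.06×10²⁷ × 0.86 / (16π × 5.67×10⁻⁸ × (246)⁴)] = 5.02×10¹¹ m = 3.36 AU.

d ≈ 3.36 AU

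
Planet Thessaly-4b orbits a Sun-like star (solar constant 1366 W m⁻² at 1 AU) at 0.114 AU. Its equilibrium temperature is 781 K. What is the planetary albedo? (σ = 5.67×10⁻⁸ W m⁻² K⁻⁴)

Flux at 0.114 AU: S = 1366/0.114² = 1.05×10⁵ W m⁻².
From T_eq⁴ = S(1−A)/(4σ): 1−A = 4σT_eq⁴/S.
1−A = 4 × 5.67×10⁻⁸ × (781)⁴ / 1.05×10⁵ = 0.803.

A ≈ 0.20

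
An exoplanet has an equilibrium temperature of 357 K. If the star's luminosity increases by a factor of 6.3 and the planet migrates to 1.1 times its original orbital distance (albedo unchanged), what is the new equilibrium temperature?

T_eq ≈ 539 K

T_eq ∝ L^(1/4) · d^(−1/2).
T′ = 357 × 6.3^(1/4) / 1.1^(1/2) = 539 K.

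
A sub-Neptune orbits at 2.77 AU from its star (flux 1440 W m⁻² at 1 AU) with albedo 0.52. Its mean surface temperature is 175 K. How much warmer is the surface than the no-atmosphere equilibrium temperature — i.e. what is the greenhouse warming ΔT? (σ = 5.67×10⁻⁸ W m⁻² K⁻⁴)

ΔT ≈ 33.8 K

S = 1440/2.77² = 187.7 W m⁻².
T_eq = [S(1−A)/(4σ)]^(1/4) = [187.7×0.48/(4×5.67×10⁻⁸)]^(1/4) = 141.2 K.
ΔT = T_surf − T_eq = 175 − 141.2.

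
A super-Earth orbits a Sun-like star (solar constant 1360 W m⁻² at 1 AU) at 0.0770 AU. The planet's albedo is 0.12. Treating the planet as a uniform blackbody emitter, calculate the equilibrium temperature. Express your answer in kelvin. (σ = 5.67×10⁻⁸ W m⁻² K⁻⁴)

T_eq ≈ 971 K

Flux at 0.0770 AU: S = 1360/0.0770² = 2.29×10⁵ W m⁻².
Energy balance: absorbed = emitted ⇒ πR²·S(1−A) = 4πR²·σT_eq⁴, so T_eq⁴ = S(1−A)/(4σ).
T_eq = [2.29×10⁵ × 0.88 / (4 × 5.67×10⁻⁸)]^(1/4) = (8.90×10¹¹)^(1/4) = 971 K.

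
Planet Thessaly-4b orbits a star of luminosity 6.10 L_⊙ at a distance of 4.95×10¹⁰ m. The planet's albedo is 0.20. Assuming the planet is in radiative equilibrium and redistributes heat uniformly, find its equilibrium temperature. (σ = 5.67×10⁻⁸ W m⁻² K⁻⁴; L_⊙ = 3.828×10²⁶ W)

L = 6.10 × 3.828×10²⁶ = 2.34×10²⁷ W.
Flux: S = L/(4πd²) = 2.34×10²⁷/(4π×(4.95×10¹⁰)²) = 7.58×10⁴ W m⁻².
Energy balance: absorbed = emitted ⇒ πR²·S(1−A) = 4πR²·σT_eq⁴, so T_eq⁴ = S(1−A)/(4σ).
T_eq = [7.58×10⁴ × 0.80 / (4 × 5.67×10⁻⁸)]^(1/4) = (2.68×10¹¹)^(1/4) = 719 K.

T_eq ≈ 719 K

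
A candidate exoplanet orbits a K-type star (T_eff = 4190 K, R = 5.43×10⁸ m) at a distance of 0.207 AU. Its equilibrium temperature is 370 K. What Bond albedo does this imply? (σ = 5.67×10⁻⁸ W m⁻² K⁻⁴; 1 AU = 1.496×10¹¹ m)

A ≈ 0.21

d = 0.207 AU = 3.10×10¹⁰ m.
L = 4πR_⋆²σT_⋆⁴ = 4π(5.43×10⁸)² × 5.67×10⁻⁸ × (4190)⁴ = 6.48×10²⁵ W.
S = L/(4πd²) = 5370 W m⁻².
From T_eq⁴ = S(1−A)/(4σ): 1−A = 4σT_eq⁴/S.
1−A = 4 × 5.67×10⁻⁸ × (370)⁴ / 5370 = 0.791.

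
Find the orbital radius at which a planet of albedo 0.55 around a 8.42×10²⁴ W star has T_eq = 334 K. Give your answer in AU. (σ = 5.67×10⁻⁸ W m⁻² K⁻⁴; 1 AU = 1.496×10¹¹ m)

From T_eq⁴ = L(1−A)/(16πσd²): d = √[L(1−A)/(16πσT_eq⁴)].
d = √[8.42×10²⁴ × 0.45 / (16π × 5.67×10⁻⁸ × (334)⁴)] = 1.03×10¹⁰ m = 0.0691 AU.

d ≈ 0.0691 AU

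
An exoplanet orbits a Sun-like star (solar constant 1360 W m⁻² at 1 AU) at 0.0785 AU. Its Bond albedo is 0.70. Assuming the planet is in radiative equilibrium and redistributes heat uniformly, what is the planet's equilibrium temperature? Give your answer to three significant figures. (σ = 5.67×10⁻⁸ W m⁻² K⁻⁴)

T_eq ≈ 735 K

Flux at 0.0785 AU: S = 1360/0.0785² = 2.21×10⁵ W m⁻².
Energy balance: absorbed = emitted ⇒ πR²·S(1−A) = 4πR²·σT_eq⁴, so T_eq⁴ = S(1−A)/(4σ).
T_eq = [2.21×10⁵ × 0.30 / (4 × 5.67×10⁻⁸)]^(1/4) = (2.92×10¹¹)^(1/4) = 735 K.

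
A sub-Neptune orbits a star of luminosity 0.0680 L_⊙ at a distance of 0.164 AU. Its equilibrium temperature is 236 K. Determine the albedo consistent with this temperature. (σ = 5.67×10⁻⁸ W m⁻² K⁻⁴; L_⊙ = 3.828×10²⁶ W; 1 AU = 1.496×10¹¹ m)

A ≈ 0.80

d = 0.164 AU = 2.45×10¹⁰ m.
L = 0.0680 × 3.828×10²⁶ = 2.60×10²⁵ W.
Flux: S = L/(4πd²) = 2.60×10²⁵/(4π×(2.45×10¹⁰)²) = 3440 W m⁻².
From T_eq⁴ = S(1−A)/(4σ): 1−A = 4σT_eq⁴/S.
1−A = 4 × 5.67×10⁻⁸ × (236)⁴ / 3440 = 0.204.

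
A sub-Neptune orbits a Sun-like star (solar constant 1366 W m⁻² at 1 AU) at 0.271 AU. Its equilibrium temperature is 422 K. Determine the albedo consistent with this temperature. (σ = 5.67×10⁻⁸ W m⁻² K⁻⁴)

Flux at 0.271 AU: S = 1366/0.271² = 1.86×10⁴ W m⁻².
From T_eq⁴ = S(1−A)/(4σ): 1−A = 4σT_eq⁴/S.
1−A = 4 × 5.67×10⁻⁸ × (422)⁴ / 1.86×10⁴ = 0.387.

A ≈ 0.61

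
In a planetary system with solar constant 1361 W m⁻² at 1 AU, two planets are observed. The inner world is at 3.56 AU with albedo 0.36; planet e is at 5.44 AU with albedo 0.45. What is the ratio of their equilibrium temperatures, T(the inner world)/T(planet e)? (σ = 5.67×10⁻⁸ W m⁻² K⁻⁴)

T_eq = [S₀(1−A)/(4σd²)]^(1/4), so T ∝ (1−A)^(1/4) / √d.
T₁ = [1361×0.64/(4×5.67×10⁻⁸×3.56²)]^(1/4) = 131.94 K.
T₂ = [1361×0.55/(4×5.67×10⁻⁸×5.44²)]^(1/4) = 102.76 K.

T₁/T₂ ≈ 1.284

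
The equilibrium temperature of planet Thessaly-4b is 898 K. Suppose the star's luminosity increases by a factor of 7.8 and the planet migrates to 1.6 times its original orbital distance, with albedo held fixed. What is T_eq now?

T_eq ∝ L^(1/4) · d^(−1/2).
T′ = 898 × 7.8^(1/4) / 1.6^(1/2) = 1190 K.

T_eq ≈ 1190 K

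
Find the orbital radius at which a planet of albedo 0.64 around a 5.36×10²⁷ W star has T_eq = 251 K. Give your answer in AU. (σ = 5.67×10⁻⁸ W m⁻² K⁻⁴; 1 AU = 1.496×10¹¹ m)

d ≈ 2.76 AU

From T_eq⁴ = L(1−A)/(16πσd²): d = √[L(1−A)/(16πσT_eq⁴)].
d = √[5.36×10²⁷ × 0.36 / (16π × 5.67×10⁻⁸ × (251)⁴)] = 4.13×10¹¹ m = 2.76 AU.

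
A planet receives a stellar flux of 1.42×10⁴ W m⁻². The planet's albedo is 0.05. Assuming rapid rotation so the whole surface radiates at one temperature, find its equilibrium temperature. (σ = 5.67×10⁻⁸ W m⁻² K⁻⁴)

T_eq ≈ 494 K

Energy balance: absorbed = emitted ⇒ πR²·S(1−A) = 4πR²·σT_eq⁴, so T_eq⁴ = S(1−A)/(4σ).
T_eq = [1.42×10⁴ × 0.95 / (4 × 5.67×10⁻⁸)]^(1/4) = (5.95×10¹⁰)^(1/4) = 494 K.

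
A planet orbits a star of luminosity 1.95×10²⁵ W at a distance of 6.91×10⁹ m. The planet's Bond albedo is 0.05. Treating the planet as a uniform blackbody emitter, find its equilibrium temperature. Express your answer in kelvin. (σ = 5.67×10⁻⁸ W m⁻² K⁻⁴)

T_eq ≈ 607 K

Flux: S = L/(4πd²) = 1.95×10²⁵/(4π×(6.91×10⁹)²) = 3.25×10⁴ W m⁻².
Energy balance: absorbed = emitted ⇒ πR²·S(1−A) = 4πR²·σT_eq⁴, so T_eq⁴ = S(1−A)/(4σ).
T_eq = [3.25×10⁴ × 0.95 / (4 × 5.67×10⁻⁸)]^(1/4) = (1.36×10¹¹)^(1/4) = 607 K.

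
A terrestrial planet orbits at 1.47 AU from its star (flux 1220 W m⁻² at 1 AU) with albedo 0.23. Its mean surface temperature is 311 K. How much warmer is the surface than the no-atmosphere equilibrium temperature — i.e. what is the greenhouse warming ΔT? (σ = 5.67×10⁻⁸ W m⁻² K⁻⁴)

ΔT ≈ 101.8 K

S = 1220/1.47² = 564.6 W m⁻².
T_eq = [S(1−A)/(4σ)]^(1/4) = [564.6×0.77/(4×5.67×10⁻⁸)]^(1/4) = 209.2 K.
ΔT = T_surf − T_eq = 311 − 209.2.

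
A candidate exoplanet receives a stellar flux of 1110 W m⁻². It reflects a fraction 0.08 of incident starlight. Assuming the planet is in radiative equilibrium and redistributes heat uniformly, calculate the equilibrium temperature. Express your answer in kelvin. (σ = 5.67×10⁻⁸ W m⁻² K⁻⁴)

Energy balance: absorbed = emitted ⇒ πR²·S(1−A) = 4πR²·σT_eq⁴, so T_eq⁴ = S(1−A)/(4σ).
T_eq = [1110 × 0.92 / (4 × 5.67×10⁻⁸)]^(1/4) = (4.50×10⁹)^(1/4) = 259 K.

T_eq ≈ 259 K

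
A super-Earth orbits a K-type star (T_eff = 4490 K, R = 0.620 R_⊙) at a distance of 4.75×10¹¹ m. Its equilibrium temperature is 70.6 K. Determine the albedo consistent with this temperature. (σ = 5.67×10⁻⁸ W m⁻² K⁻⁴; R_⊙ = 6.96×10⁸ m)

A ≈ 0.70

R_⋆ = 0.620 × 6.96×10⁸ = 4.32×10⁸ m.
L = 4πR_⋆²σT_⋆⁴ = 4π(4.32×10⁸)² × 5.67×10⁻⁸ × (4490)⁴ = 5.39×10²⁵ W.
S = L/(4πd²) = 19.0 W m⁻².
From T_eq⁴ = S(1−A)/(4σ): 1−A = 4σT_eq⁴/S.
1−A = 4 × 5.67×10⁻⁸ × (70.6)⁴ / 19.0 = 0.296.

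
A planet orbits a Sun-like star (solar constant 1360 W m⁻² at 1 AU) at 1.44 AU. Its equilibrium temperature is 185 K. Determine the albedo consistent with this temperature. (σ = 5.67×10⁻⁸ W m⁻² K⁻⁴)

A ≈ 0.59

Flux at 1.44 AU: S = 1360/1.44² = 656 W m⁻².
From T_eq⁴ = S(1−A)/(4σ): 1−A = 4σT_eq⁴/S.
1−A = 4 × 5.67×10⁻⁸ × (185)⁴ / 656 = 0.405.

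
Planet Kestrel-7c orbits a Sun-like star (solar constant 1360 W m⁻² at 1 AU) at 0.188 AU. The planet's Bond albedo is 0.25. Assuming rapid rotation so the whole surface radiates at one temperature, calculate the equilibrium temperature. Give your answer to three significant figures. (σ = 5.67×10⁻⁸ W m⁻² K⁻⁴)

Flux at 0.188 AU: S = 1360/0.188² = 3.85×10⁴ W m⁻².
Energy balance: absorbed = emitted ⇒ πR²·S(1−A) = 4πR²·σT_eq⁴, so T_eq⁴ = S(1−A)/(4σ).
T_eq = [3.85×10⁴ × 0.75 / (4 × 5.67×10⁻⁸)]^(1/4) = (1.27×10¹¹)^(1/4) = 597 K.

T_eq ≈ 597 K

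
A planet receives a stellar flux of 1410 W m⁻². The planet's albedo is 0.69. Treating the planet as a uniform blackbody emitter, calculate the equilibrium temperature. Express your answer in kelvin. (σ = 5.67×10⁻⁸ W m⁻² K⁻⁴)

T_eq ≈ 210 K

Energy balance: absorbed = emitted ⇒ πR²·S(1−A) = 4πR²·σT_eq⁴, so T_eq⁴ = S(1−A)/(4σ).
T_eq = [1410 × 0.31 / (4 × 5.67×10⁻⁸)]^(1/4) = (1.93×10⁹)^(1/4) = 210 K.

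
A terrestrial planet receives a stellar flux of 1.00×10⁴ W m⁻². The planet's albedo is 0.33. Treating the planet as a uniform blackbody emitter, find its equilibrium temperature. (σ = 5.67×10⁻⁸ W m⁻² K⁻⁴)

Energy balance: absorbed = emitted ⇒ πR²·S(1−A) = 4πR²·σT_eq⁴, so T_eq⁴ = S(1−A)/(4σ).
T_eq = [1.00×10⁴ × 0.67 / (4 × 5.67×10⁻⁸)]^(1/4) = (2.95×10¹⁰)^(1/4) = 415 K.

T_eq ≈ 415 K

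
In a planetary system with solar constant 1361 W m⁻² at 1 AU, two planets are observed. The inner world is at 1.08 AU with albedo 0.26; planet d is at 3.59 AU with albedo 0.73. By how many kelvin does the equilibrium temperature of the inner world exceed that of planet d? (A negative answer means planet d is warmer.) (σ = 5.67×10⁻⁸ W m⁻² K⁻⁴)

ΔT ≈ 142.5 K

T_eq = [S₀(1−A)/(4σd²)]^(1/4), so T ∝ (1−A)^(1/4) / √d.
T₁ = [1361×0.74/(4×5.67×10⁻⁸×1.08²)]^(1/4) = 248.40 K.
T₂ = [1361×0.27/(4×5.67×10⁻⁸×3.59²)]^(1/4) = 105.89 K.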